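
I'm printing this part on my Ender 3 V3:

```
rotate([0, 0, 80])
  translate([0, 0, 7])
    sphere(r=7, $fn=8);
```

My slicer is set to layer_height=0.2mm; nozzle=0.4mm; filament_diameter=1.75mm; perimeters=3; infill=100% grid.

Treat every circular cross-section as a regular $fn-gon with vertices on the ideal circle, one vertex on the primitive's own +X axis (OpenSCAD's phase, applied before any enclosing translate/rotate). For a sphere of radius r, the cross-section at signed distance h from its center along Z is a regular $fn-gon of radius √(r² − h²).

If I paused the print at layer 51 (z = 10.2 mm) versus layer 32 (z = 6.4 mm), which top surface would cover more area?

Layer 51 (z = 10.2): the sphere: section is a regular 8-gon, circumradius = √(r²−h²) = √(7²−3.2²) = 6.226 (area = (8/2)·6.226²·sin(360°/8) = 109.63 mm²); (whole slice rotated 80° about Z — lengths, areas and connectivity unchanged). So its area = 109.63 mm². Layer 32 (z = 6.4): the sphere: section is a regular 8-gon, circumradius = √(r²−h²) = √(7²−0.6²) = 6.974 (area = (8/2)·6.974²·sin(360°/8) = 137.57 mm²); (whole slice rotated 80° about Z — lengths, areas and connectivity unchanged). So its area = 137.57 mm². Layer 32 is larger (137.57 vs 109.63 mm²).

layer 32 (z = 6.4 mm)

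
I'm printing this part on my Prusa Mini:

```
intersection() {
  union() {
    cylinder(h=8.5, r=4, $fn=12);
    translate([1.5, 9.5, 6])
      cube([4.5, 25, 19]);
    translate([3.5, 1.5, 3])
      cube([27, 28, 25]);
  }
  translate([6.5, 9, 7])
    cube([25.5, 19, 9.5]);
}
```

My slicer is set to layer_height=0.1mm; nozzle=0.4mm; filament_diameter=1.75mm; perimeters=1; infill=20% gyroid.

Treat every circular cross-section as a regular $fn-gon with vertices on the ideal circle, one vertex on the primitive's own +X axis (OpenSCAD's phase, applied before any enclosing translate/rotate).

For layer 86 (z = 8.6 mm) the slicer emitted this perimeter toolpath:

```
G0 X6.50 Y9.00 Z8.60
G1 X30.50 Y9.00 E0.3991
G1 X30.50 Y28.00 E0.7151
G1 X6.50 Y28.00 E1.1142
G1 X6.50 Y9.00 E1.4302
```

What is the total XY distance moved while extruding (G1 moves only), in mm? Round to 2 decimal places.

Sum the Euclidean lengths of each G1 segment: total = 86.00 mm.

86.00 mm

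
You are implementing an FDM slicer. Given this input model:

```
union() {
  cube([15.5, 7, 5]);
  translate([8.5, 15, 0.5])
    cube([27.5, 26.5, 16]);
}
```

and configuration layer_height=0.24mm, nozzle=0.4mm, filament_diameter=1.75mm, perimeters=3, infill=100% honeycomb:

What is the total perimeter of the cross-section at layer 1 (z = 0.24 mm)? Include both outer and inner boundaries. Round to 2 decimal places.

45.00 mm

At z = 0.24 mm: the cube is present — its section is the full 15.5×7 rectangle (perimeter 45.00 mm); the cube at (8.5, 15) is not intersected at this z (z outside [0.5, 16.5]); Merging all regions: only the 15.5×7 cube is present, so the union is just that shape — boundary = 45.00 mm. Overall, the cross-section is a single solid region. Total boundary length (outer) = 45.00 mm.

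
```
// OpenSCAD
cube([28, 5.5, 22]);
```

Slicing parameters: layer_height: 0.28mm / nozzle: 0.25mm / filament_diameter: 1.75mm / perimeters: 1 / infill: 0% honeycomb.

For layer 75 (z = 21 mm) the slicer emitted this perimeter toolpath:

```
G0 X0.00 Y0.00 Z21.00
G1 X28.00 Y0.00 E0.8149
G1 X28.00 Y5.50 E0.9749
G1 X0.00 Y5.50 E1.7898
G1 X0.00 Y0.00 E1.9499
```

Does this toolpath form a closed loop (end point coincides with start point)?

yes

Start point (G0): (0.00, 0.00). End point (last G1): the path returns to the start — closed.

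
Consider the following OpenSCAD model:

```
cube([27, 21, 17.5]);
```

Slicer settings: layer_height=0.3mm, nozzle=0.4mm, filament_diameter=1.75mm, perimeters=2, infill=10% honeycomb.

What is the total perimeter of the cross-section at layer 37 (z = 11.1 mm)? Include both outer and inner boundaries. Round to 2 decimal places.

96.00 mm

At z = 11.1 mm: the cube is present — its section is the full 27×21 rectangle (perimeter 96.00 mm). Overall, the cross-section is a single solid region. Total boundary length (outer) = 96.00 mm.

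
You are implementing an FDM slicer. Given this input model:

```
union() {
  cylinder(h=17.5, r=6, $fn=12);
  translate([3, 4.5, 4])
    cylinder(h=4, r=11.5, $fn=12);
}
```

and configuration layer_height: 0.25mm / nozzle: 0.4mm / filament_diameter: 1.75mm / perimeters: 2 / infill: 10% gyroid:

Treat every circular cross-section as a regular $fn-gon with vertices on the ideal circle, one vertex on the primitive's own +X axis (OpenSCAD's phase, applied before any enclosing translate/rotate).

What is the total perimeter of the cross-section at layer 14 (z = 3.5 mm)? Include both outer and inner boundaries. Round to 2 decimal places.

37.27 mm

At z = 3.5 mm: the r=6 cylinder gives a regular 12-gon of circumradius 6 (constant along its height) (perimeter = 2·12·6.000·sin(180°/12) = 37.27 mm); the cylinder at (3, 4.5) is not intersected at this z (z outside [4, 8]); Merging all regions: only the r=6 cylinder is present, so the union is just that shape — boundary = 37.27 mm. Overall, the cross-section is a single solid region. Total boundary length (outer) = 37.27 mm.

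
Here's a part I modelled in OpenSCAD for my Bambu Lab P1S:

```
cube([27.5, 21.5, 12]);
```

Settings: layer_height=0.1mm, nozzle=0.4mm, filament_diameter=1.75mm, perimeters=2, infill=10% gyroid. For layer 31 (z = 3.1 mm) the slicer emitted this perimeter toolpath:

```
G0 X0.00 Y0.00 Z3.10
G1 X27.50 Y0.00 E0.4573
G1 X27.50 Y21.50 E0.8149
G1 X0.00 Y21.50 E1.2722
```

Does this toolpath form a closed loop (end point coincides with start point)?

Start point (G0): (0.00, 0.00). End point (last G1): the path does not return to the start — open.

no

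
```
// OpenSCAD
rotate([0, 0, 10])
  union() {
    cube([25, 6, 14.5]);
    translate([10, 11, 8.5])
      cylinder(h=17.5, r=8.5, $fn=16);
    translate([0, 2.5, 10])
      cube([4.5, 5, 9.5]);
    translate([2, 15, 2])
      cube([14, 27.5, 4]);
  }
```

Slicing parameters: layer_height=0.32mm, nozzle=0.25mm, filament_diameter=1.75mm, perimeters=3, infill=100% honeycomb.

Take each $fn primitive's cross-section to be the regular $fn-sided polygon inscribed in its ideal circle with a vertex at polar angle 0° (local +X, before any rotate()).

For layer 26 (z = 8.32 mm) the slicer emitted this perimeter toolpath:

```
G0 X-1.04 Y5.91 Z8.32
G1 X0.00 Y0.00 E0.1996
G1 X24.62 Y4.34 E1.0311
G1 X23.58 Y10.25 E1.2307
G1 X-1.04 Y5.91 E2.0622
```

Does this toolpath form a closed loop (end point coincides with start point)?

yes

Start point (G0): (-1.04, 5.91). End point (last G1): the path returns to the start — closed.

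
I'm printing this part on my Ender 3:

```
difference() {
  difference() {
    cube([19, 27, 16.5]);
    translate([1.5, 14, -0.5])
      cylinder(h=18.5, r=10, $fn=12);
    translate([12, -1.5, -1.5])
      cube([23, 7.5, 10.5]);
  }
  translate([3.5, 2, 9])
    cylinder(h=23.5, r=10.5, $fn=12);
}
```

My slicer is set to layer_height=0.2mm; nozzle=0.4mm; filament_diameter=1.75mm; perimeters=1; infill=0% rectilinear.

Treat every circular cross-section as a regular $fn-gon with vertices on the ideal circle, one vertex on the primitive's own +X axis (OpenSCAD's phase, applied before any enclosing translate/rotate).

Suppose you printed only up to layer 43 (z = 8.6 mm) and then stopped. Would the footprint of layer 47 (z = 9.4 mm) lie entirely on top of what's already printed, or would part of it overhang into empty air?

Compare the two slices. At z = 8.6: the cube (footprint 19×27) is included at this height (area 513.00 mm²); the r=10 cylinder at (1.5, 14) contributes a regular 12-gon of circumradius 10 (area = (12/2)·10.000²·sin(360°/12) = 300.00 mm²); the cube at (12, -1.5) is present — its section is the full 23×7.5 rectangle (area 172.50 mm²); Subtracting the remaining from the first: starting from the 19×27 cube (513.00 mm²), the r=10 cylinder at (1.5, 14) partially overlaps it — only the 179.40 mm² overlap (of its 300.00 mm²) is removed, clipping the outline; the 23×7.5 cube at (12, -1.5) partially overlaps it — only the 42.00 mm² overlap (of its 172.50 mm²) is removed, clipping the outline — area = 291.60 mm²; the cylinder at (3.5, 2) does not reach this height (z outside [9, 32.5]); Subtracting the remaining from the first: none of the subtracted shapes is present at this height, so the result so far is unchanged — area = 291.60 mm². At z = 9.4: the cube is present — its section is the full 19×27 rectangle (area 513.00 mm²); the cylinder at (1.5, 14): section is a regular 12-gon, circumradius r=10 (area = (12/2)·10.000²·sin(360°/12) = 300.00 mm²); the cube at (12, -1.5) does not reach this height (z outside [-1.5, 9]); Subtracting the remaining from the first: starting from the 19×27 cube (513.00 mm²), the r=10 cylinder at (1.5, 14) partially overlaps it — only the 179.40 mm² overlap (of its 300.00 mm²) is removed, clipping the outline — area = 333.60 mm²; the cylinder at (3.5, 2): section is a regular 12-gon, circumradius r=10.5 (area = (12/2)·10.500²·sin(360°/12) = 330.75 mm²); After the difference (first − rest): starting from the result so far (333.60 mm²), the r=10.5 cylinder at (3.5, 2) partially overlaps it — only the 82.41 mm² overlap (of its 330.75 mm²) is removed, clipping the outline — area = 251.19 mm². Checking containment: at z = 9.4 the cross-section extends beyond the z = 8.6 cross-section by about 32.68 mm².

part overhangs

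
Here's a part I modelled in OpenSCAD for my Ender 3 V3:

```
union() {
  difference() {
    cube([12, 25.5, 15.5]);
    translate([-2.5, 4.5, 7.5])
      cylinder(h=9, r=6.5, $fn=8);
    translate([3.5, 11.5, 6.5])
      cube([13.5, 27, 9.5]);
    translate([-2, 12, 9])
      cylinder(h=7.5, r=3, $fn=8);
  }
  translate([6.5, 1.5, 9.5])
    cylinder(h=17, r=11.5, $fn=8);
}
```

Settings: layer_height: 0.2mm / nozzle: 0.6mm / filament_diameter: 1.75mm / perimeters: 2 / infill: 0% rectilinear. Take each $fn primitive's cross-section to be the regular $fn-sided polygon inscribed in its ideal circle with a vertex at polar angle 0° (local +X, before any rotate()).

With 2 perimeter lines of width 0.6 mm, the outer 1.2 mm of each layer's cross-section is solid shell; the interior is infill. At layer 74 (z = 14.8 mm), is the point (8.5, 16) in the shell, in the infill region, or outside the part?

At z = 14.8 mm: the 12×25.5 cube contributes its full rectangle; the r=6.5 cylinder at (-2.5, 4.5) gives a regular 8-gon of circumradius 6.5 (constant along its height); the cube at (3.5, 11.5) (footprint 13.5×27) is included at this height; the r=3 cylinder at (-2, 12) contributes a regular 8-gon of circumradius 3; Subtracting the remaining from the first: starting from the 12×25.5 cube, the r=6.5 cylinder at (-2.5, 4.5) partially overlaps it — only the 28.73 mm² overlap (of its 119.50 mm²) is removed, clipping the outline; the 13.5×27 cube at (3.5, 11.5) partially overlaps it — only the 119.00 mm² overlap (of its 364.50 mm²) is removed, clipping the outline; the r=3 cylinder at (-2, 12) partially overlaps it — only the 2.37 mm² overlap (of its 25.46 mm²) is removed, clipping the outline — 1 connected region; the r=11.5 cylinder at (6.5, 1.5) contributes a regular 8-gon of circumradius 11.5; Taking the union: the regions partially overlap (shared area 106.80 mm²), so overlapping operands fuse into one piece — 1 connected region. Overall, the cross-section is a single solid region. The nearest boundary edge runs (6.50, 13.00)→(10.12, 11.50); distance from the point to it = 3.54 mm. The point is not inside any of the regions above, so it lies outside the cross-section (3.54 mm from the nearest boundary).

outside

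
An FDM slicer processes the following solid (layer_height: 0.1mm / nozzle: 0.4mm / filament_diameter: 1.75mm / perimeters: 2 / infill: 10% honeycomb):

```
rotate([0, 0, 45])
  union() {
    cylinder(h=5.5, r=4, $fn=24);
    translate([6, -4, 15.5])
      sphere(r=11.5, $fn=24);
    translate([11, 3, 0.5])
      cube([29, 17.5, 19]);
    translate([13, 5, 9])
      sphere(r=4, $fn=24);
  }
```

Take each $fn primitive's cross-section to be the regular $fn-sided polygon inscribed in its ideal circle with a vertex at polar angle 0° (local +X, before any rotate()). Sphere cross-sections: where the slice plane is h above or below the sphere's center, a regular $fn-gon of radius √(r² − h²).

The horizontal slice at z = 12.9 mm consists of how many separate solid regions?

At z = 12.9 mm: the cylinder does not reach this height (z outside [0, 5.5]); the sphere at (6, -4): section is a regular 24-gon, circumradius = √(r²−h²) = √(11.5²−2.6²) = 11.202; the 29×17.5 cube at (11, 3) contributes its full rectangle; the sphere at (13, 5): section is a regular 24-gon, circumradius = √(r²−h²) = √(4²−3.9²) = 0.889; Merging all regions: the regions partially overlap (shared area 8.68 mm²), so overlapping operands fuse into one piece — 1 connected region; (whole slice rotated 45° about Z — lengths, areas and connectivity unchanged). The result has 1 disconnected region.

1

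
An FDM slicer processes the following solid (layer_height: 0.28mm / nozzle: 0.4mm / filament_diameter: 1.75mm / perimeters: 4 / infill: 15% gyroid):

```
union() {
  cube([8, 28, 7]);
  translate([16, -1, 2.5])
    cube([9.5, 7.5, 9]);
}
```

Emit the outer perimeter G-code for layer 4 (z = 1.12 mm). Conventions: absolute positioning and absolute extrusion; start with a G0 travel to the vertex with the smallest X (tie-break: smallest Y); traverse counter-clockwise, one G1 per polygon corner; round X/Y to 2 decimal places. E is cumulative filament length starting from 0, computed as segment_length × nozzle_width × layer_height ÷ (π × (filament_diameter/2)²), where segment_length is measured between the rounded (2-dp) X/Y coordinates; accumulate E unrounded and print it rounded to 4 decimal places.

G0 X0.00 Y0.00 Z1.12
G1 X8.00 Y0.00 E0.3725
G1 X8.00 Y28.00 E1.6763
G1 X0.00 Y28.00 E2.0488
G1 X0.00 Y0.00 E3.3526

At z = 1.12 mm: the 8×28 cube contributes its full rectangle; the cube at (16, -1) is absent (z outside [2.5, 11.5]); Merging all regions: only the 8×28 cube is present, so the union is just that shape — 1 connected region. The outline is a single polygon with 4 vertices. Extrusion per mm of travel: 0.4 × 0.28 / (π × 0.875²) = 0.046564. Accumulating E over each segment gives final E = 3.3526.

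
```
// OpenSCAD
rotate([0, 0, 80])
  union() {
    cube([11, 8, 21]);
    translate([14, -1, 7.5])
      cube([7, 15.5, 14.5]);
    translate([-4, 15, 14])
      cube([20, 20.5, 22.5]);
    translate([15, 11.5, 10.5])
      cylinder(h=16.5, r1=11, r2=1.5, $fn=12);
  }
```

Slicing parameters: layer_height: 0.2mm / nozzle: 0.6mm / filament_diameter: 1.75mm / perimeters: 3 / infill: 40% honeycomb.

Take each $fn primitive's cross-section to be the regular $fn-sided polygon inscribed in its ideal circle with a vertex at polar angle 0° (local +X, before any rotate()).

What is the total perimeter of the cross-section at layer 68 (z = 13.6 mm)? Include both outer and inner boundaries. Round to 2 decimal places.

88.46 mm

At z = 13.6 mm: the 11×8 cube contributes its full rectangle (perimeter 38.00 mm); the cube at (14, -1) is present — its section is the full 7×15.5 rectangle (perimeter 45.00 mm); the cube at (-4, 15) is absent (z outside [14, 36.5]); the cone at (15, 11.5) (r1=11→r2=1.5) has section circumradius 9.215 here — a regular 12-gon (perimeter = 2·12·9.215·sin(180°/12) = 57.24 mm); Combining (union): the regions partially overlap (shared area 92.20 mm²), so the edge portions inside another operand are dropped and the merged outline is re-measured after clipping — boundary = 88.46 mm; (rotated 80° about Z; rotation is an isometry so areas/perimeters/island counts are preserved). Overall, the cross-section is a single solid region. Total boundary length (outer) = 88.46 mm.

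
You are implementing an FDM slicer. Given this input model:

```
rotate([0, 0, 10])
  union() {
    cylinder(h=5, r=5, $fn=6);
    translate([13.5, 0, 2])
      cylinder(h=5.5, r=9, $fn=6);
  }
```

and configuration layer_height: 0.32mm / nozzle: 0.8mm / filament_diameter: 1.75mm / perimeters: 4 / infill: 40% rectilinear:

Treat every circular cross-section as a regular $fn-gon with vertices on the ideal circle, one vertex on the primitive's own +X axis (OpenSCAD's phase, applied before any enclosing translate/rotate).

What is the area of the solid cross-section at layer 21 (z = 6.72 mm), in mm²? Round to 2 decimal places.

At z = 6.72 mm: the cylinder is not intersected at this z (z outside [0, 5]); the r=9 cylinder at (13.5, 0) contributes a regular 6-gon of circumradius 9 (area = (6/2)·9.000²·sin(360°/6) = 210.44 mm²); Taking the union: only the r=9 cylinder at (13.5, 0) is present, so the union is just that shape — area = 210.44 mm²; (rotated 10° about Z; rotation is an isometry so areas/perimeters/island counts are preserved). Overall, the cross-section is a single solid region. Net area = 210.44 mm².

210.44 mm²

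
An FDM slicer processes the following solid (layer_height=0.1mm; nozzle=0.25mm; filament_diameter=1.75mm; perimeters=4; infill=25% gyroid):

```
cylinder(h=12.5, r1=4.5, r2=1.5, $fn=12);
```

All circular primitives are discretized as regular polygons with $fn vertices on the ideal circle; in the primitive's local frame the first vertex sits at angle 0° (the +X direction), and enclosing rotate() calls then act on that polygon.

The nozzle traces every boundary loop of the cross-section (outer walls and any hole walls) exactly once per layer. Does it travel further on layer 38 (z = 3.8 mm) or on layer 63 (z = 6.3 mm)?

layer 38 (z = 3.8 mm)

Layer 38 (z = 3.8): the cone contributes a regular 12-gon of circumradius 3.588 (interpolated between r1=4.5 and r2=1.5 at t=0.304) (perimeter = 2·12·3.588·sin(180°/12) = 22.29 mm). So its perimeter = 22.29 mm. Layer 63 (z = 6.3): the cone (r1=4.5→r2=1.5) has section circumradius 2.988 here — a regular 12-gon (perimeter = 2·12·2.988·sin(180°/12) = 18.56 mm). So its perimeter = 18.56 mm. Layer 38 is larger (22.29 vs 18.56 mm).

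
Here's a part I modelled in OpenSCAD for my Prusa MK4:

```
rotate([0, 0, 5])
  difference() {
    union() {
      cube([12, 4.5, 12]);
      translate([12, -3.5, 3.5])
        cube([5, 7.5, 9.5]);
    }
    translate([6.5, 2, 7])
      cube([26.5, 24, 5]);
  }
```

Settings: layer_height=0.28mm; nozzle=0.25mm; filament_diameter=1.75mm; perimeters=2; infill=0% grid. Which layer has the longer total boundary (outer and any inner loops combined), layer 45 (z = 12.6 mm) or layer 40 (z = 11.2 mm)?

layer 40 (z = 11.2 mm)

Layer 45 (z = 12.6): the cube is not intersected at this z (z outside [0, 12]); the 5×7.5 cube at (12, -3.5) contributes its full rectangle (perimeter 25.00 mm); Merging all regions: only the 5×7.5 cube at (12, -3.5) is present, so the union is just that shape — boundary = 25.00 mm; the cube at (6.5, 2) is not intersected at this z (z outside [7, 12]); Subtracting the remaining from the first: none of the subtracted shapes is present at this height, so that combined region is unchanged — boundary = 25.00 mm; (whole slice rotated 5° about Z — lengths, areas and connectivity unchanged). So its perimeter = 25.00 mm. Layer 40 (z = 11.2): the 12×4.5 cube contributes its full rectangle (perimeter 33.00 mm); the 5×7.5 cube at (12, -3.5) contributes its full rectangle (perimeter 25.00 mm); Taking the union: the 2 present regions share edge segments without overlapping in area, so areas simply add but the touching pieces fuse into one outline (the shared edge portions become interior and drop out of the boundary) — boundary = 50.00 mm; the cube at (6.5, 2) is present — its section is the full 26.5×24 rectangle (perimeter 101.00 mm); After the difference (first − rest): starting from the result so far, the 26.5×24 cube at (6.5, 2) partially overlaps it — only the 23.75 mm² overlap (of its 636.00 mm²) is removed, clipping the outline — boundary = 50.00 mm; (rotated 5° about Z; rotation is an isometry so areas/perimeters/island counts are preserved). So its perimeter = 50.00 mm. Layer 40 is larger (50.00 vs 25.00 mm).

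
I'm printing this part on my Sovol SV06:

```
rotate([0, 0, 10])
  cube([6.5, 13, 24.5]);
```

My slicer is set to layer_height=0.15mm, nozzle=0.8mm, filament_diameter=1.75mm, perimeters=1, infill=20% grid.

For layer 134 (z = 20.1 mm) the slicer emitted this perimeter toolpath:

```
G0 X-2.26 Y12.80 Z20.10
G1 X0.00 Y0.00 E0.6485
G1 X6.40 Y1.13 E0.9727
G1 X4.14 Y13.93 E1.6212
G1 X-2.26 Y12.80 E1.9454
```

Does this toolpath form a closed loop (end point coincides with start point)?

yes

Start point (G0): (-2.26, 12.80). End point (last G1): the path returns to the start — closed.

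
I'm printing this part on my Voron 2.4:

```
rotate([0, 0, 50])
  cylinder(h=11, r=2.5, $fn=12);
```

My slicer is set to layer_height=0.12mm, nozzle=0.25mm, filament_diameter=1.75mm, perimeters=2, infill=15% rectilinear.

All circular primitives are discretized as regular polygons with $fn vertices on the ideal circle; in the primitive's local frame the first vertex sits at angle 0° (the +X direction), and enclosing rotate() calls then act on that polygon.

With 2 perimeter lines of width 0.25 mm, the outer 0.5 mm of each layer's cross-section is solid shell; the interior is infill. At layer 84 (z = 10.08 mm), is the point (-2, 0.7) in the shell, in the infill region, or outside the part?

At z = 10.08 mm: the cylinder: section is a regular 12-gon, circumradius r=2.5; (rotated 50° about Z; rotation is an isometry so areas/perimeters/island counts are preserved). Overall, the cross-section is a single solid region. Undo the 50° rotation: the query point maps to (-0.749, 1.982) in the un-rotated model frame. The nearest boundary edge runs (0.00, 2.50)→(-1.25, 2.17); distance from the point to it = 0.31 mm. The point is inside the cross-section, 0.31 mm from the nearest boundary — within the 0.5 mm shell band (2 × 0.25).

shell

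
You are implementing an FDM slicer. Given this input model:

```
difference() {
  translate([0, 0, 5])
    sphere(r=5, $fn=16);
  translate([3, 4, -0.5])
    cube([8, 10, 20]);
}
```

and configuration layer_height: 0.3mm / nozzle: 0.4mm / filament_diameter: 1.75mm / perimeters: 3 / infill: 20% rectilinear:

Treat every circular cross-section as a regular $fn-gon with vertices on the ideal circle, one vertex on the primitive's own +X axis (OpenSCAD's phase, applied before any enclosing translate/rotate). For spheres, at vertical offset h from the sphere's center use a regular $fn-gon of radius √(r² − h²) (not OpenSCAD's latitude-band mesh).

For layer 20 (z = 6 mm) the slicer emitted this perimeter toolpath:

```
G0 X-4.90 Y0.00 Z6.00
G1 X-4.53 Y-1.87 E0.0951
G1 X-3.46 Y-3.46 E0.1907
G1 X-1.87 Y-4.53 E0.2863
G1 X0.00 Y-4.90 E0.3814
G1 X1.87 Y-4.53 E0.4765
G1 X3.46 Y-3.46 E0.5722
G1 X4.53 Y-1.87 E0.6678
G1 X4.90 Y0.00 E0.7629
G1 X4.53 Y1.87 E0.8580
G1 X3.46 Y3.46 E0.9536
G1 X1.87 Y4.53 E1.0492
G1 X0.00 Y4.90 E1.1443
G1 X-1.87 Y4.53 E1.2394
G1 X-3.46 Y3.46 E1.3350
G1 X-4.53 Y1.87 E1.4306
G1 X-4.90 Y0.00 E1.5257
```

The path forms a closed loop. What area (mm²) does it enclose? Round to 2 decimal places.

73.47 mm²

Apply the shoelace formula to the sequence of (X, Y) vertices; enclosed area = 73.47 mm².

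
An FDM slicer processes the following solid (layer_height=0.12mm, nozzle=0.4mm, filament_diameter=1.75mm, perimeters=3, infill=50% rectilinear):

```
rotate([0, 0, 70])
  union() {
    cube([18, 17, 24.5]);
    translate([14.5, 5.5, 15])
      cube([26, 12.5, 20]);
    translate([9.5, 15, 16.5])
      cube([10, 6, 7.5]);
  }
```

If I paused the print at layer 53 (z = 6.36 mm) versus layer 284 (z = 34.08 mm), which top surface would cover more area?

Layer 53 (z = 6.36): the cube is present — its section is the full 18×17 rectangle (area 306.00 mm²); the cube at (14.5, 5.5) is not intersected at this z (z outside [15, 35]); the cube at (9.5, 15) is absent (z outside [16.5, 24]); Combining (union): only the 18×17 cube is present, so the union is just that shape — area = 306.00 mm²; (whole slice rotated 70° about Z — lengths, areas and connectivity unchanged). So its area = 306.00 mm². Layer 284 (z = 34.08): the cube is not intersected at this z (z outside [0, 24.5]); the cube at (14.5, 5.5) is present — its section is the full 26×12.5 rectangle (area 325.00 mm²); the cube at (9.5, 15) does not reach this height (z outside [16.5, 24]); Taking the union: only the 26×12.5 cube at (14.5, 5.5) is present, so the union is just that shape — area = 325.00 mm²; (rotated 70° about Z; rotation is an isometry so areas/perimeters/island counts are preserved). So its area = 325.00 mm². Layer 284 is larger (325.00 vs 306.00 mm²).

layer 284 (z = 34.08 mm)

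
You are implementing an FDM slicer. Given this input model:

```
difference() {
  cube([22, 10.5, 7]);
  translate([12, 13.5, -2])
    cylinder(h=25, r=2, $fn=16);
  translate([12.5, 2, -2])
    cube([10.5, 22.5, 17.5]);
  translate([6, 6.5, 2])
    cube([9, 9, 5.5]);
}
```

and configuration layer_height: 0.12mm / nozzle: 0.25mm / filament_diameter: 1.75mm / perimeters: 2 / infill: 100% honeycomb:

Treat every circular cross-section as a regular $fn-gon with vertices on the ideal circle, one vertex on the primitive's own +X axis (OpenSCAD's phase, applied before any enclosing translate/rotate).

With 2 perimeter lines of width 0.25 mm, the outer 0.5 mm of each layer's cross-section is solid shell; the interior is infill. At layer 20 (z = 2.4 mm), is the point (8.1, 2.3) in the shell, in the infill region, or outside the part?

infill

At z = 2.4 mm: the 22×10.5 cube contributes its full rectangle; the cylinder at (12, 13.5): section is a regular 16-gon, circumradius r=2; the cube at (12.5, 2) is present — its section is the full 10.5×22.5 rectangle; the cube at (6, 6.5) (footprint 9×9) is included at this height; After the difference (first − rest): starting from the 22×10.5 cube, the r=2 cylinder at (12, 13.5) misses the remaining region (no effect); the 10.5×22.5 cube at (12.5, 2) partially overlaps it — only the 80.75 mm² overlap (of its 236.25 mm²) is removed, clipping the outline; the 9×9 cube at (6, 6.5) partially overlaps it — only the 26.00 mm² overlap (of its 81.00 mm²) is removed, clipping the outline — 1 connected region. Overall, the cross-section is a single solid region. The nearest boundary edge runs (22.00, 0.00)→(0.00, 0.00); distance from the point to it = 2.30 mm. The point is inside the cross-section and 2.30 mm from the nearest boundary — more than the 0.5 mm shell width (2 × 0.25), so it's in the infill interior.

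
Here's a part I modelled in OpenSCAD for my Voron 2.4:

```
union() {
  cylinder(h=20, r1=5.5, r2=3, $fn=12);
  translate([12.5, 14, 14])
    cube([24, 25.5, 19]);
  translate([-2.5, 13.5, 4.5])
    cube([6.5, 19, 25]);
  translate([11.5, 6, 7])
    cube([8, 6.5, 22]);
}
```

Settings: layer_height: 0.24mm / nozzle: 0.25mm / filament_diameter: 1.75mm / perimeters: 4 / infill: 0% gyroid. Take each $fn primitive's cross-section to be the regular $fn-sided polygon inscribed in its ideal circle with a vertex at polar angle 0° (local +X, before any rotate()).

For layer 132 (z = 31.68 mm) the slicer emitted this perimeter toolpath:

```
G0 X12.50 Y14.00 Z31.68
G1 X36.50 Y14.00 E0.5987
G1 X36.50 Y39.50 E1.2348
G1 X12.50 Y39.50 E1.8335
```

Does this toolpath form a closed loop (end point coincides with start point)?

no

Start point (G0): (12.50, 14.00). End point (last G1): the path does not return to the start — open.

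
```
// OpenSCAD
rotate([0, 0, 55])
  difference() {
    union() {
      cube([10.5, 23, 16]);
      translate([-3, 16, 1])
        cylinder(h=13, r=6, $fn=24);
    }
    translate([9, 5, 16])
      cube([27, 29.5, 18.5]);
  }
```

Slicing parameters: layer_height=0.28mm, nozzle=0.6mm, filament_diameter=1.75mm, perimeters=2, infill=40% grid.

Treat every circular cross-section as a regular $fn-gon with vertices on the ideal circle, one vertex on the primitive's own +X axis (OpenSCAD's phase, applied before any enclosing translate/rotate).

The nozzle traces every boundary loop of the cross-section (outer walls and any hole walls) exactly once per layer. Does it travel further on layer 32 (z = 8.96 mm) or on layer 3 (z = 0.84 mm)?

Layer 32 (z = 8.96): the cube (footprint 10.5×23) is included at this height (perimeter 67.00 mm); the cylinder at (-3, 16): section is a regular 24-gon, circumradius r=6 (perimeter = 2·24·6.000·sin(180°/24) = 37.59 mm); Taking the union: the regions partially overlap (shared area 21.68 mm²), so the edge portions inside another operand are dropped and the merged outline is re-measured after clipping — boundary = 81.67 mm; the cube at (9, 5) is not intersected at this z (z outside [16, 34.5]); After the difference (first − rest): none of the subtracted shapes is present at this height, so that combined region is unchanged — boundary = 81.67 mm; (whole slice rotated 55° about Z — lengths, areas and connectivity unchanged). So its perimeter = 81.67 mm. Layer 3 (z = 0.84): the 10.5×23 cube contributes its full rectangle (perimeter 67.00 mm); the cylinder at (-3, 16) does not reach this height (z outside [1, 14]); Taking the union: only the 10.5×23 cube is present, so the union is just that shape — boundary = 67.00 mm; the cube at (9, 5) does not reach this height (z outside [16, 34.5]); Subtracting the remaining from the first: none of the subtracted shapes is present at this height, so that combined region is unchanged — boundary = 67.00 mm; (rotated 55° about Z; rotation is an isometry so areas/perimeters/island counts are preserved). So its perimeter = 67.00 mm. Layer 32 is larger (81.67 vs 67.00 mm).

layer 32 (z = 8.96 mm)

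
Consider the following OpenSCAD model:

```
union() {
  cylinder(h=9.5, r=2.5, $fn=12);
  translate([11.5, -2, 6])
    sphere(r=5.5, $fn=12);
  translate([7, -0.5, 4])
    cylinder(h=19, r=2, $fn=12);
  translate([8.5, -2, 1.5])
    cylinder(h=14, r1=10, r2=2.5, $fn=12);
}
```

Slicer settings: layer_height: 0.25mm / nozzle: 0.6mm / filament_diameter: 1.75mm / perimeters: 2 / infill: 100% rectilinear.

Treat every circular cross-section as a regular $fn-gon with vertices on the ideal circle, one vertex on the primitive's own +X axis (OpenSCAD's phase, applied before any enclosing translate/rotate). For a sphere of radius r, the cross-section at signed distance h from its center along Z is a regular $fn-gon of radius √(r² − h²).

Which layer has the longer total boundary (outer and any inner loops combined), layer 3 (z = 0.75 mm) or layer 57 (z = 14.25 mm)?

Layer 3 (z = 0.75): the cylinder: section is a regular 12-gon, circumradius r=2.5 (perimeter = 2·12·2.500·sin(180°/12) = 15.53 mm); the r=5.5 sphere at (11.5, -2) slices to a regular 12-gon of circumradius 1.639 (√(r²−h²) with h=5.25 from center) (perimeter = 2·12·1.639·sin(180°/12) = 10.18 mm); the cylinder at (7, -0.5) is absent (z outside [4, 23]); the cone at (8.5, -2) is absent (z outside [1.5, 15.5]); Combining (union): the 2 present regions are separate (no shared area or edge), so areas and boundary lengths simply add and each stays a separate island — boundary = 25.71 mm. So its perimeter = 25.71 mm. Layer 57 (z = 14.25): the cylinder is not intersected at this z (z outside [0, 9.5]); the sphere at (11.5, -2) is not intersected at this z (|z−center|=8.250 > r=5.5); the r=2 cylinder at (7, -0.5) gives a regular 12-gon of circumradius 2 (constant along its height) (perimeter = 2·12·2.000·sin(180°/12) = 12.42 mm); the cone at (8.5, -2) (r1=10→r2=2.5) has section circumradius 3.170 here — a regular 12-gon (perimeter = 2·12·3.170·sin(180°/12) = 19.69 mm); Merging all regions: the regions partially overlap (shared area 8.92 mm²), so the edge portions inside another operand are dropped and the merged outline is re-measured after clipping — boundary = 21.10 mm. So its perimeter = 21.10 mm. Layer 3 is larger (25.71 vs 21.10 mm).

layer 3 (z = 0.75 mm)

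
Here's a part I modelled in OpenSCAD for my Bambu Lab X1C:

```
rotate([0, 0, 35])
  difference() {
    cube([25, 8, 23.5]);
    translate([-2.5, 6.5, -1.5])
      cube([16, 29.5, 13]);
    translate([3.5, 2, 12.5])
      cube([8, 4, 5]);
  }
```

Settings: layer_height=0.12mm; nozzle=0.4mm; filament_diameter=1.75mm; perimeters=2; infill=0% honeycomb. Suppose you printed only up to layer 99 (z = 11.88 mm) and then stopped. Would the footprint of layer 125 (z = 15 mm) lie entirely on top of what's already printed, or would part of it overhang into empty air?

entirely on top

Compare the two slices. At z = 11.88: the cube (footprint 25×8) is included at this height (area 200.00 mm²); the cube at (-2.5, 6.5) is not intersected at this z (z outside [-1.5, 11.5]); the cube at (3.5, 2) is absent (z outside [12.5, 17.5]); Taking the first minus the rest: none of the subtracted shapes is present at this height, so the 25×8 cube is unchanged — area = 200.00 mm²; (whole slice rotated 35° about Z — lengths, areas and connectivity unchanged). At z = 15: the cube (footprint 25×8) is included at this height (area 200.00 mm²); the cube at (-2.5, 6.5) is not intersected at this z (z outside [-1.5, 11.5]); the 8×4 cube at (3.5, 2) contributes its full rectangle (area 32.00 mm²); Taking the first minus the rest: starting from the 25×8 cube (200.00 mm²), the 8×4 cube at (3.5, 2) lies wholly inside it (removes its full 32.00 mm² and its 24.00 mm outline becomes a hole wall) — area = 168.00 mm²; (whole slice rotated 35° about Z — lengths, areas and connectivity unchanged). Checking containment: the cross-section at z = 15 is a subset of the cross-section at z = 11.88.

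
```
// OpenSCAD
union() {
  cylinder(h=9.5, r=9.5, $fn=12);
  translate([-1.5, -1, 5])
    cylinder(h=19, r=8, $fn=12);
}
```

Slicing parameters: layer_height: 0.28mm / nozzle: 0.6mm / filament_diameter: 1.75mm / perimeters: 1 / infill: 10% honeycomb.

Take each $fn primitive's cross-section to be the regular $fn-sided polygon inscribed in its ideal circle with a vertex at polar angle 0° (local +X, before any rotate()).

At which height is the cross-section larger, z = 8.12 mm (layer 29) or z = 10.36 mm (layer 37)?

layer 29 (z = 8.12 mm)

Layer 29 (z = 8.12): the cylinder: section is a regular 12-gon, circumradius r=9.5 (area = (12/2)·9.500²·sin(360°/12) = 270.75 mm²); the r=8 cylinder at (-1.5, -1) gives a regular 12-gon of circumradius 8 (constant along its height) (area = (12/2)·8.000²·sin(360°/12) = 192.00 mm²); Merging all regions: the regions partially overlap — summed areas 462.75 mm² minus the doubly-counted overlap 189.48 mm² gives 273.27 mm² — area = 273.27 mm². So its area = 273.27 mm². Layer 37 (z = 10.36): the cylinder is absent (z outside [0, 9.5]); the cylinder at (-1.5, -1): section is a regular 12-gon, circumradius r=8 (area = (12/2)·8.000²·sin(360°/12) = 192.00 mm²); Merging all regions: only the r=8 cylinder at (-1.5, -1) is present, so the union is just that shape — area = 192.00 mm². So its area = 192.00 mm². Layer 29 is larger (273.27 vs 192.00 mm²).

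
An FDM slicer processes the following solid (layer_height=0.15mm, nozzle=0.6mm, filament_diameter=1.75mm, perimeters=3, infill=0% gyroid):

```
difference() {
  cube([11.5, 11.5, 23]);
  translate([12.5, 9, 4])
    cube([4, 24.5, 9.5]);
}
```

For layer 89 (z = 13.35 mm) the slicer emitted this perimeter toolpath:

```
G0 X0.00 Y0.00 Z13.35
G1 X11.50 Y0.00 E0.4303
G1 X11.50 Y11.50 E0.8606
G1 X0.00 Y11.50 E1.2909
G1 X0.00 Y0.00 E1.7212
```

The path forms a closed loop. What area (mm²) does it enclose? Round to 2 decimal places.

Apply the shoelace formula to the sequence of (X, Y) vertices; enclosed area = 132.25 mm².

132.25 mm²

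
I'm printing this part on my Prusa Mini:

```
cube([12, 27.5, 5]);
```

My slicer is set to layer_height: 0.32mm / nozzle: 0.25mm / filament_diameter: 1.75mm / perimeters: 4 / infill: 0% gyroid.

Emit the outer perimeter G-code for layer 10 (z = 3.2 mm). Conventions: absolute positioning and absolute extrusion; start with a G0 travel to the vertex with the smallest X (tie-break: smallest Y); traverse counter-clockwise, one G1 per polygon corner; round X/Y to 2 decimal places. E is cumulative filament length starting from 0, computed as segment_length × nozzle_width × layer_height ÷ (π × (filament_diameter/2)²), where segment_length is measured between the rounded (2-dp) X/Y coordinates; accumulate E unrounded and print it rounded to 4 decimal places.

G0 X0.00 Y0.00 Z3.20
G1 X12.00 Y0.00 E0.3991
G1 X12.00 Y27.50 E1.3138
G1 X0.00 Y27.50 E1.7129
G1 X0.00 Y0.00 E2.6276

At z = 3.2 mm: the cube (footprint 12×27.5) is included at this height. The outline is a single polygon with 4 vertices. Extrusion per mm of travel: 0.25 × 0.32 / (π × 0.875²) = 0.033260. Accumulating E over each segment gives final E = 2.6276.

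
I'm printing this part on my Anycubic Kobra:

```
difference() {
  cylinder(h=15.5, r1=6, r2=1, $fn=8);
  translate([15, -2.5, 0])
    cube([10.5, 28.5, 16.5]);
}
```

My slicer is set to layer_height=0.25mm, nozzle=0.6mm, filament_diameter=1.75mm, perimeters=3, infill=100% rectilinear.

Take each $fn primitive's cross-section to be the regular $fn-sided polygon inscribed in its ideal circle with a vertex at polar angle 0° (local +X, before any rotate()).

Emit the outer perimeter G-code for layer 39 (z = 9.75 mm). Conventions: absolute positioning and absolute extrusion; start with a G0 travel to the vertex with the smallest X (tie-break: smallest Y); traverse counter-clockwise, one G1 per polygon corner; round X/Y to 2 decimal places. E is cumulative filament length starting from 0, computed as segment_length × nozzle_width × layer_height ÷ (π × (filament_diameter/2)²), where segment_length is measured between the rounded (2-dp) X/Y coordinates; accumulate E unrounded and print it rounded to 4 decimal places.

G0 X-2.85 Y0.00 Z9.75
G1 X-2.02 Y-2.02 E0.1362
G1 X0.00 Y-2.85 E0.2724
G1 X2.02 Y-2.02 E0.4086
G1 X2.85 Y0.00 E0.5448
G1 X2.02 Y2.02 E0.6810
G1 X0.00 Y2.85 E0.8172
G1 X-2.02 Y2.02 E0.9533
G1 X-2.85 Y0.00 E1.0895

At z = 9.75 mm: the cone: at t=0.629 of its height the radius interpolates to r₁+(r₂−r₁)t = 2.855, giving a regular 8-gon of that circumradius; the cube at (15, -2.5) is present — its section is the full 10.5×28.5 rectangle; Subtracting the remaining from the first: starting from the cone, the 10.5×28.5 cube at (15, -2.5) misses the remaining region (no effect) — 1 connected region. The outline is a single polygon with 8 vertices. Extrusion per mm of travel: 0.6 × 0.25 / (π × 0.875²) = 0.062363. Accumulating E over each segment gives final E = 1.0895.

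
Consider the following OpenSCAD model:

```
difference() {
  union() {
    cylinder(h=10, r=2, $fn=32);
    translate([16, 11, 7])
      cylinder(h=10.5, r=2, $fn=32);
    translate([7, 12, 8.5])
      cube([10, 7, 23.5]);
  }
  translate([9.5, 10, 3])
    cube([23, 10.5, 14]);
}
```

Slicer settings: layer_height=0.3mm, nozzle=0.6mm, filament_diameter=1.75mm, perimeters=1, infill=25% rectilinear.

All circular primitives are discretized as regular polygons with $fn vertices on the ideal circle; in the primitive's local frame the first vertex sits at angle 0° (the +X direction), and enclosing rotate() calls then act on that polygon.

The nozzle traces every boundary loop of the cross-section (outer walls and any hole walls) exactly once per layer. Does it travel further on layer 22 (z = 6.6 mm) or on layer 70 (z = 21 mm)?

Layer 22 (z = 6.6): the r=2 cylinder contributes a regular 32-gon of circumradius 2 (perimeter = 2·32·2.000·sin(180°/32) = 12.55 mm); the cylinder at (16, 11) does not reach this height (z outside [7, 17.5]); the cube at (7, 12) is not intersected at this z (z outside [8.5, 32]); Combining (union): only the r=2 cylinder is present, so the union is just that shape — boundary = 12.55 mm; the cube at (9.5, 10) is present — its section is the full 23×10.5 rectangle (perimeter 67.00 mm); Taking the first minus the rest: starting from that combined region, the 23×10.5 cube at (9.5, 10) misses the remaining region (no effect) — boundary = 12.55 mm. So its perimeter = 12.55 mm. Layer 70 (z = 21): the cylinder is not intersected at this z (z outside [0, 10]); the cylinder at (16, 11) is absent (z outside [7, 17.5]); the 10×7 cube at (7, 12) contributes its full rectangle (perimeter 34.00 mm); Combining (union): only the 10×7 cube at (7, 12) is present, so the union is just that shape — boundary = 34.00 mm; the cube at (9.5, 10) is absent (z outside [3, 17]); After the difference (first − rest): none of the subtracted shapes is present at this height, so the result so far is unchanged — boundary = 34.00 mm. So its perimeter = 34.00 mm. Layer 70 is larger (34.00 vs 12.55 mm).

layer 70 (z = 21 mm)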